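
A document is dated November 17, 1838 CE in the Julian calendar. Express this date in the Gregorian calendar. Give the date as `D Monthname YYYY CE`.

For dates in this range the Gregorian date is 12 days ahead of the Julian.
17 November 1838 Julian + 12 days → 29 November 1838 Gregorian.

29 November 1838 CE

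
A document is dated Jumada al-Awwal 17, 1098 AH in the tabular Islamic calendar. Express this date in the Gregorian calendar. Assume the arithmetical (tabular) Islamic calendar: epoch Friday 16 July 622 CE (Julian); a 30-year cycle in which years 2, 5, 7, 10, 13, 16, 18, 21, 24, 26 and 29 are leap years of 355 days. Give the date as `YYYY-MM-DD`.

1687-03-31

Both dates share Julian Day Number 2337314; in the Gregorian calendar that is 31 March 1687 CE.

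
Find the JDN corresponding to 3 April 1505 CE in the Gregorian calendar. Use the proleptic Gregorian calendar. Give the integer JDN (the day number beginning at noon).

2270842

JDN 2451545 is 1 January 2000 CE (Gregorian); the target day is −180703 days from there, so JDN = 2270842.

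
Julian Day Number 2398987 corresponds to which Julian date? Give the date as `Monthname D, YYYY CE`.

The Gregorian equivalent of JDN 2398987 is 7 February 1856.
In the Julian calendar that day is January 26, 1856 CE.

January 26, 1856 CE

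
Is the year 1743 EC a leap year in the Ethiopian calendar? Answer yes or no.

1743 mod 4 = 3; in the Ethiopian calendar a year is leap when year mod 4 = 3, so it is a leap year.

yes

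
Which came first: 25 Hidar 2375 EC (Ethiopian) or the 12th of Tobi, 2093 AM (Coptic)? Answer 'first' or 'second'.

First date → JDN 2591408; second date → JDN 2589264.
JDN 2589264 < JDN 2591408, so the second date is earlier.

second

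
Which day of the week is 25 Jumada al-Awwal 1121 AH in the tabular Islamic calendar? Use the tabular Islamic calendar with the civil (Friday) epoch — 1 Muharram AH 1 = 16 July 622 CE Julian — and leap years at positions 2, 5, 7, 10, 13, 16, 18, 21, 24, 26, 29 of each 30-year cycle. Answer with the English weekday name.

Equivalently 2 August 1709 Gregorian, JDN 2345473.
JDN 2345473 mod 7 = 4, and JDN 0 was a Monday, so this is a Friday.

Friday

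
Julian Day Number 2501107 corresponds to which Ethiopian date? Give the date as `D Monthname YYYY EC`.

6 Pagume 2127 EC

JDN 2501107 is 12 September 2135 in the Gregorian calendar.
In the Ethiopian calendar that day is 6 Pagume 2127 EC.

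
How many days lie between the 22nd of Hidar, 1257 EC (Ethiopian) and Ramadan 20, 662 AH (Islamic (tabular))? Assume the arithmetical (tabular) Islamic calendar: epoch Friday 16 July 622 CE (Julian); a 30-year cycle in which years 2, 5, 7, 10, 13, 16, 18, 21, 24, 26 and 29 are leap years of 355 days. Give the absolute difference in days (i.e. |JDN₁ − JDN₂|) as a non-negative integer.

First date → JDN 2183056; second date → JDN 2182931.
The interval is |2183056 − 2182931| = 125 days.

125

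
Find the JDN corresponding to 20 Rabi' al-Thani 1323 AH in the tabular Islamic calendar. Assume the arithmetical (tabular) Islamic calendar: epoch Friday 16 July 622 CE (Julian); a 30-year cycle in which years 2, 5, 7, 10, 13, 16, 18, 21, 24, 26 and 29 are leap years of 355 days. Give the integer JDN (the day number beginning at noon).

Equivalently 24 June 1905 (Gregorian).
JDN 2299161 is 15 October 1582 CE (Gregorian); the target day is +117860 days from there, so JDN = 2417021.

2417021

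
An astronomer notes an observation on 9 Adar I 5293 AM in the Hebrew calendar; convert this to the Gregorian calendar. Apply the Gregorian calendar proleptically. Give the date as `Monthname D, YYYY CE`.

February 14, 1533 CE

Julian Day Number of the source date = 2281021.
Converting JDN 2281021 to the Gregorian calendar gives 14 February 1533 CE.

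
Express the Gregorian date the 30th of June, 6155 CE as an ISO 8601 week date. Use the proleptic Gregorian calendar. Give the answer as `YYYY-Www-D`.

The weekday is Monday (ISO weekday 1).
That Monday belongs to ISO week 27 of ISO year 6155.

6155-W27-1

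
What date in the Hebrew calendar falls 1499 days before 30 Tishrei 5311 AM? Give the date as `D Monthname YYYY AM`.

6 Tishrei 5307 AM

The starting date is JDN 2287478; 2287478 − 1499 = 2285979.
JDN 2285979 corresponds to 6 Tishrei 5307 AM.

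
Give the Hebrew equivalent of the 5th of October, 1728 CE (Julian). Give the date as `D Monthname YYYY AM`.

Both dates share Julian Day Number 2352488; in the Hebrew calendar that is 13 Cheshvan 5489 AM.

13 Cheshvan 5489 AM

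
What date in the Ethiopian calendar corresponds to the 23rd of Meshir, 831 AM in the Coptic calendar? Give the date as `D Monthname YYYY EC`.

Julian Day Number of the source date = 2128359.
Converting JDN 2128359 to the Ethiopian calendar gives 23 Yekatit 1107 EC.

23 Yekatit 1107 EC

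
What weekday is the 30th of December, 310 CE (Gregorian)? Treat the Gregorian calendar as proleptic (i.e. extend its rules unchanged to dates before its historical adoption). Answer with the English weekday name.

Friday

1834648 ≡ 4 (mod 7); counting from Monday = 0 gives Friday.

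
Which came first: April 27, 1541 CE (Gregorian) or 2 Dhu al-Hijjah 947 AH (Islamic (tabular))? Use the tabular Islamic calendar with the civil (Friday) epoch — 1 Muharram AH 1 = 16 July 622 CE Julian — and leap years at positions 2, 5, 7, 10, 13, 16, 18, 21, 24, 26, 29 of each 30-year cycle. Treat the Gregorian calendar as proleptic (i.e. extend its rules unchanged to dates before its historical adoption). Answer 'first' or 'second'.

second

Converting both to JDN: 2284015 vs 2283997; the smaller is the second.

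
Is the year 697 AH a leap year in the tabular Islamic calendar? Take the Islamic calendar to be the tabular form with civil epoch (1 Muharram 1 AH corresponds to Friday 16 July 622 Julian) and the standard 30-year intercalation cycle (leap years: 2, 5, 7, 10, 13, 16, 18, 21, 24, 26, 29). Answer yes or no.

Year 697 AH is year 7 of its 30-year cycle; leap positions are 2, 5, 7, 10, 13, 16, 18, 21, 24, 26, 29, so it is a leap year (355 days).

yes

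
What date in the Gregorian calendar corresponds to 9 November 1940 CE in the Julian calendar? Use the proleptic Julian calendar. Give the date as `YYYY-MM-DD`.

1940-11-22

The Julian–Gregorian offset here is 13 days (Julian trailing).
9 November 1940 Julian + 13 days → 22 November 1940 Gregorian.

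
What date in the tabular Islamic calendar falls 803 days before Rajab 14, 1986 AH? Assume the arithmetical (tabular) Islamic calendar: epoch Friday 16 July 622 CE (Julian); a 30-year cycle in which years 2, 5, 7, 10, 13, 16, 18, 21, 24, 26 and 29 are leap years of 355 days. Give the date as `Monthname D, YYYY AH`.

JDN of Rajab 14, 1986 AH = 2652048.
2652048 − 803 = 2651245.
JDN 2651245 in the tabular Islamic calendar is Rabi' al-Thani 8, 1984 AH.

Rabi' al-Thani 8, 1984 AH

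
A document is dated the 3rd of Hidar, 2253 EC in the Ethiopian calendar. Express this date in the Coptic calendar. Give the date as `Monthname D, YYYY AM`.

The source date corresponds to 14 November 2260 in the Gregorian calendar (JDN 2546826).
That day falls on 3 Hathor 1977 AM in the Coptic calendar.

Hathor 3, 1977 AM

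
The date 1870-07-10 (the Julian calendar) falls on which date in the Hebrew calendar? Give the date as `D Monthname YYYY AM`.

Julian Day Number of the source date = 2404266.
Converting JDN 2404266 to the Hebrew calendar gives 23 Tammuz 5630 AM.

23 Tammuz 5630 AM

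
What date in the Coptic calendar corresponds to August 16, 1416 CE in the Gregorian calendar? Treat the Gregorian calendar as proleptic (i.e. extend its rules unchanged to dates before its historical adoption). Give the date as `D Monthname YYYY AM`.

Both dates share Julian Day Number 2238471; in the Coptic calendar that is 14 Mesori 1132 AM.

14 Mesori 1132 AM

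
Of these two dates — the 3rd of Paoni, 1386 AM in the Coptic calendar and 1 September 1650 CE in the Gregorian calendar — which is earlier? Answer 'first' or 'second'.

Converting both to JDN: 2331173 vs 2323954; the smaller is the second.

second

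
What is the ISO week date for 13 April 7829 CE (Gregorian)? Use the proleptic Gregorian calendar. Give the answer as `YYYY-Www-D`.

7829-W16-1

The weekday is Monday (ISO weekday 1).
That Monday belongs to ISO week 16 of ISO year 7829.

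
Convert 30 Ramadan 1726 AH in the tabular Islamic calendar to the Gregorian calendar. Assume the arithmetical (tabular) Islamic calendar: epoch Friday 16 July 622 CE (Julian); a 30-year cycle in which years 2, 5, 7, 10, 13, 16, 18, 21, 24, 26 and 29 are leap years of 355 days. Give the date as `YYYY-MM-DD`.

2296-11-26

Both dates share Julian Day Number 2559987; in the Gregorian calendar that is 26 November 2296 CE.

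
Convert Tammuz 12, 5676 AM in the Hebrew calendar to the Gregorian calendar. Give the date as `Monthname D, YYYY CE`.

July 13, 1916 CE

Both dates share Julian Day Number 2421058; in the Gregorian calendar that is 13 July 1916 CE.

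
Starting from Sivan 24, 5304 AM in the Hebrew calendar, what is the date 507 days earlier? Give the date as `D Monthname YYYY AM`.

Counting 507 days back from JDN 2285170 reaches JDN 2284663, which is 20 Shevat 5303 AM.

20 Shevat 5303 AM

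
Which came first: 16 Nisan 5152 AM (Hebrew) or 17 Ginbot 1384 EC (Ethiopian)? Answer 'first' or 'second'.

First date → JDN 2229586; second date → JDN 2229618.
JDN 2229586 < JDN 2229618, so the first date is earlier.

first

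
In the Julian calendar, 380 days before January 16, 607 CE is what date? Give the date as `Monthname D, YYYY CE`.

January 1, 606 CE

JDN of January 16, 607 CE = 1942780.
1942780 − 380 = 1942400.
JDN 1942400 in the Julian calendar is January 1, 606 CE.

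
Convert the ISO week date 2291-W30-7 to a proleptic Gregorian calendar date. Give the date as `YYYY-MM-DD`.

ISO week 1 of 2291 is the week containing the first Thursday of 2291.
Week 30, day 7 (Sunday) lands on 2291-07-26.

2291-07-26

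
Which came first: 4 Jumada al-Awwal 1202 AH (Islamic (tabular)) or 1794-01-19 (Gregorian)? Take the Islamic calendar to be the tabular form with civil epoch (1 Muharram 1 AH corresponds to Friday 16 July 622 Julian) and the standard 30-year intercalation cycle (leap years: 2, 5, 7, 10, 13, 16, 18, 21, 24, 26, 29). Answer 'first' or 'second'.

first

The two dates have Julian Day Numbers 2374155 and 2376324 respectively.
Since 2374155 < 2376324, the first date comes first.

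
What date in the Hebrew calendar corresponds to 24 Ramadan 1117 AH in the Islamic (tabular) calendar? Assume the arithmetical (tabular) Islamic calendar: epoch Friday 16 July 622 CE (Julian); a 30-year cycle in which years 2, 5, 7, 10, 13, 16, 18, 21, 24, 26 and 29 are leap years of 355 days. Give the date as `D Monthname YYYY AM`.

Both dates share Julian Day Number 2344172; in the Hebrew calendar that is 23 Tevet 5466 AM.

23 Tevet 5466 AM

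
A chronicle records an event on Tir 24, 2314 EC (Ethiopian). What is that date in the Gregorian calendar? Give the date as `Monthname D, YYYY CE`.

February 4, 2322 CE

Both dates share Julian Day Number 2569187; in the Gregorian calendar that is 4 February 2322 CE.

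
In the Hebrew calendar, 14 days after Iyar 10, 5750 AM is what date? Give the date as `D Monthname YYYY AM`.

The starting date is JDN 2448017; 2448017 + 14 = 2448031.
JDN 2448031 corresponds to 24 Iyar 5750 AM.

24 Iyar 5750 AM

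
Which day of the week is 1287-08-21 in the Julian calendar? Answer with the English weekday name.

Equivalently 28 August 1287 Gregorian, JDN 2191367.
2191367 ≡ 3 (mod 7); counting from Monday = 0 gives Thursday.

Thursday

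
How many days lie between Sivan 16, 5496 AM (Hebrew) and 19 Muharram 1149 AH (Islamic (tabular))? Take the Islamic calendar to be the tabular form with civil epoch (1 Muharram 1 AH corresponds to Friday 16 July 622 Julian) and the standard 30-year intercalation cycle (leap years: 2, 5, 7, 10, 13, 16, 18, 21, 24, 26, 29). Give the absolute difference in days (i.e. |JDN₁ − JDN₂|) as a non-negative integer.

4

JDN of the first date = 2355267.
JDN of the second date = 2355271.
|2355271 − 2355267| = 4.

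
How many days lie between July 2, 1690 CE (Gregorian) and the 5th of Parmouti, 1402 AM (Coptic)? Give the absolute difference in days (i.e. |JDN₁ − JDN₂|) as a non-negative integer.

First date → JDN 2338503; second date → JDN 2336959.
The interval is |2338503 − 2336959| = 1544 days.

1544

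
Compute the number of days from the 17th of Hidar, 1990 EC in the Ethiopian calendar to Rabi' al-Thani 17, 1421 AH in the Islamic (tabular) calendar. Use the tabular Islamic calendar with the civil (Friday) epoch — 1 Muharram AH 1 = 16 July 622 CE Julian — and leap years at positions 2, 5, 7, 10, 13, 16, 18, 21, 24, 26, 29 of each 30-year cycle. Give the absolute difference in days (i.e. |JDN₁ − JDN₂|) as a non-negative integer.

967

First date → JDN 2450779; second date → JDN 2451746.
The interval is |2450779 − 2451746| = 967 days.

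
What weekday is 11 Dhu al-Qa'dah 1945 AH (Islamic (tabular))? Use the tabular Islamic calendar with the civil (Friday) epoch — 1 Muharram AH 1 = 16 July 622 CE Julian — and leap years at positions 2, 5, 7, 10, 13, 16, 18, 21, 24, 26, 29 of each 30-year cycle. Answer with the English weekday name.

Sunday

Equivalently 30 June 2509 Gregorian, JDN 2637634.
JDN 2637634 mod 7 = 6, and JDN 0 was a Monday, so this is a Sunday.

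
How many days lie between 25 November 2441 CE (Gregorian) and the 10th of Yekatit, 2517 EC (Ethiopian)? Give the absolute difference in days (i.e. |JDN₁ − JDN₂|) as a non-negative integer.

30403

JDN of the first date = 2612946.
JDN of the second date = 2643349.
|2643349 − 2612946| = 30403.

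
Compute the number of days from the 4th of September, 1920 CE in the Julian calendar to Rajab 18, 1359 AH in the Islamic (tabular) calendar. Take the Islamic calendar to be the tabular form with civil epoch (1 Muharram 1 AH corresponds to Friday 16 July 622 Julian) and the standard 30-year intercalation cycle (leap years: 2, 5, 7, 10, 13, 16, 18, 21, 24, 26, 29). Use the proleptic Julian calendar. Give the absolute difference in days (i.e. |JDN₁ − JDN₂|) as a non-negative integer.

7279

JDN of the first date = 2422585.
JDN of the second date = 2429864.
|2429864 − 2422585| = 7279.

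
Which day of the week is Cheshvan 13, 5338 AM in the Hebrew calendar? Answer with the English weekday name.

Thursday

Equivalently 3 November 1577 Gregorian, JDN 2297354.
Since JDN mod 7 = 3 (0 = Monday), the day is Thursday.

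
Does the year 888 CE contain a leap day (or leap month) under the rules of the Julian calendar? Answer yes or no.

888 mod 4 = 0, so it is a leap year in the Julian calendar.

yes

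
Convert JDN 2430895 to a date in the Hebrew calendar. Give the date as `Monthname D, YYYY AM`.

Sivan 16, 5703 AM

JDN 2430895 is 19 June 1943 in the Gregorian calendar.
In the Hebrew calendar that day is Sivan 16, 5703 AM.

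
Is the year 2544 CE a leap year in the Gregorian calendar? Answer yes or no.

2544 is divisible by 4 and not by 100, so it is a leap year.

yes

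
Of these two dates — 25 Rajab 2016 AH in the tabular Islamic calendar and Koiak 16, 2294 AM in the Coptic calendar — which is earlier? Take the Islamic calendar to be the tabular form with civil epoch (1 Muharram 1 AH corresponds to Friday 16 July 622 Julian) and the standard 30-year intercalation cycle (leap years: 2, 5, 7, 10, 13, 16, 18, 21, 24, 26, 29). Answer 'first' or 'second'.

First date → JDN 2662690; second date → JDN 2662653.
JDN 2662653 < JDN 2662690, so the second date is earlier.

second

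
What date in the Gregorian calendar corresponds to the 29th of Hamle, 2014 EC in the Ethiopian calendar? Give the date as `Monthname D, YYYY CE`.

August 5, 2022 CE

Both dates share Julian Day Number 2459797; in the Gregorian calendar that is 5 August 2022 CE.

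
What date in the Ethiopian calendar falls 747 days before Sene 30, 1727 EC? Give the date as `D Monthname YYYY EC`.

13 Sene 1725 EC

JDN of Sene 30, 1727 EC = 2354941.
2354941 − 747 = 2354194.
JDN 2354194 in the Ethiopian calendar is 13 Sene 1725 EC.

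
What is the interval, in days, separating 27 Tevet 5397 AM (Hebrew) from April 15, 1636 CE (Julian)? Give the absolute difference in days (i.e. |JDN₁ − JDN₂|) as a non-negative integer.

First date → JDN 2318985; second date → JDN 2318712.
The interval is |2318985 − 2318712| = 273 days.

273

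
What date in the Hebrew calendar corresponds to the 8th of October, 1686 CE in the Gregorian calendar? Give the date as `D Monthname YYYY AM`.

20 Tishrei 5447 AM

Both dates share Julian Day Number 2337140; in the Hebrew calendar that is 20 Tishrei 5447 AM.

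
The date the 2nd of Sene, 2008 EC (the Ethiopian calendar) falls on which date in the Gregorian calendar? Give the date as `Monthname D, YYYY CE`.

Both dates share Julian Day Number 2457549; in the Gregorian calendar that is 9 June 2016 CE.

June 9, 2016 CE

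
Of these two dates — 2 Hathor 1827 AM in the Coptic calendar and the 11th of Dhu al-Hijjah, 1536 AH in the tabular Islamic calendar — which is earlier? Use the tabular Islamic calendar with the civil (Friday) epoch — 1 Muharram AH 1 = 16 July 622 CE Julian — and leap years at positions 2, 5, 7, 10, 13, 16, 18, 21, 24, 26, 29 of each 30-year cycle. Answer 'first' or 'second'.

first

The two dates have Julian Day Numbers 2492037 and 2492728 respectively.
Since 2492037 < 2492728, the first date comes first.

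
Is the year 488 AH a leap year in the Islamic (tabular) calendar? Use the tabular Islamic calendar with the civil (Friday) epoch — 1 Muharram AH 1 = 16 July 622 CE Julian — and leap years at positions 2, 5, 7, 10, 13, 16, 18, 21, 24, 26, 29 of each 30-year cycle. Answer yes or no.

Year 488 AH is year 8 of its 30-year cycle; leap positions are 2, 5, 7, 10, 13, 16, 18, 21, 24, 26, 29, so it is a common year (354 days).

no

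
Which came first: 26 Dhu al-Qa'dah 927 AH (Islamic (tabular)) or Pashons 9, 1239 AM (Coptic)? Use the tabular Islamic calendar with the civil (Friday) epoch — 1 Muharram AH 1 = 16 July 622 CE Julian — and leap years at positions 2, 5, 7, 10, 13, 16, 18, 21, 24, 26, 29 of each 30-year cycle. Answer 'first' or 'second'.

Converting both to JDN: 2276904 vs 2277457; the smaller is the first.

first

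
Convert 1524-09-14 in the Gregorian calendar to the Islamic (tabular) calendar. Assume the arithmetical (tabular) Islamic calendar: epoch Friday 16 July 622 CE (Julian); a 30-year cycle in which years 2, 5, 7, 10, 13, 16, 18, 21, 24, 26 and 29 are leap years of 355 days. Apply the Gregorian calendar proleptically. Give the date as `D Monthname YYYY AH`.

5 Dhu al-Qa'dah 930 AH

Both dates share Julian Day Number 2277946; in the tabular Islamic calendar that is 5 Dhu al-Qa'dah 930 AH.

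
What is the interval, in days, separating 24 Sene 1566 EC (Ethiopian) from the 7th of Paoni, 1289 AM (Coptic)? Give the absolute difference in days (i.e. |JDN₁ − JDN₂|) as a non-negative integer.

JDN of the first date = 2296130.
JDN of the second date = 2295748.
|2295748 − 2296130| = 382.

382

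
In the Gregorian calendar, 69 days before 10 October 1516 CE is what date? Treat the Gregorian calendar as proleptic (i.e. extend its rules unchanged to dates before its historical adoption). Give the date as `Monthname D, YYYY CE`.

Counting 69 days back from JDN 2275050 reaches JDN 2274981, which is August 2, 1516 CE.

August 2, 1516 CE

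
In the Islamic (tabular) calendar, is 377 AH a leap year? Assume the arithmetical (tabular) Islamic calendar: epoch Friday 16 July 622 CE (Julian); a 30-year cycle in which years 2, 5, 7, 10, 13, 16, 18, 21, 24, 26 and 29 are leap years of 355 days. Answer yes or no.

no

Year 377 AH is year 17 of its 30-year cycle; leap positions are 2, 5, 7, 10, 13, 16, 18, 21, 24, 26, 29, so it is a common year (354 days).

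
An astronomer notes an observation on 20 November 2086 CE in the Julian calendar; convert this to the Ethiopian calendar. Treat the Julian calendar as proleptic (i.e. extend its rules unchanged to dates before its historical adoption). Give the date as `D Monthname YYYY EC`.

The source date corresponds to 3 December 2086 in the Gregorian calendar (JDN 2483293).
That day falls on 24 Hidar 2079 EC in the Ethiopian calendar.

24 Hidar 2079 EC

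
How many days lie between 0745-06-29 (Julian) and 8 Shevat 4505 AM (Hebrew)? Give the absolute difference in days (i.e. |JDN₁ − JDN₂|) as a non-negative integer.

First date → JDN 1993349; second date → JDN 1993185.
The interval is |1993349 − 1993185| = 164 days.

164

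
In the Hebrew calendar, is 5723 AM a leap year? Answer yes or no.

no

Hebrew year 5723 is year 4 of its 19-year Metonic cycle; leap years are at positions 3, 6, 8, 11, 14, 17, 19, so it is a common year (12 months).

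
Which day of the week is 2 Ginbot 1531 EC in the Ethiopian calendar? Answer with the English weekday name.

Sunday

Equivalently 7 May 1539 Gregorian, JDN 2283294.
Since JDN mod 7 = 6 (0 = Monday), the day is Sunday.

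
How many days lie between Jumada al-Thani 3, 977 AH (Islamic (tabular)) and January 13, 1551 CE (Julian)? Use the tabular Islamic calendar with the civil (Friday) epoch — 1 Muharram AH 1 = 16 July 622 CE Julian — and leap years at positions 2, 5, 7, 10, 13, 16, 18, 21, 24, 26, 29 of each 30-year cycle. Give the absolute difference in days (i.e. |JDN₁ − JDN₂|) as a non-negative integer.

JDN of the first date = 2294452.
JDN of the second date = 2287573.
|2287573 − 2294452| = 6879.

6879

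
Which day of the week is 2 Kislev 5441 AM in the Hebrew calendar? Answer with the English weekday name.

Saturday

In the Gregorian calendar this is 23 November 1680 (JDN 2334995).
2334995 ≡ 5 (mod 7); counting from Monday = 0 gives Saturday.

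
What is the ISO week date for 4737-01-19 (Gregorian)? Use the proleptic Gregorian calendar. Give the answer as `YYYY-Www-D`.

The weekday is Tuesday (ISO weekday 2).
That Tuesday belongs to ISO week 3 of ISO year 4737.

4737-W03-2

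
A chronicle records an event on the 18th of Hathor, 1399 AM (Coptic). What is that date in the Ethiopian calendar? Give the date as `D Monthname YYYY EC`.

18 Hidar 1675 EC

Julian Day Number of the source date = 2335726.
Converting JDN 2335726 to the Ethiopian calendar gives 18 Hidar 1675 EC.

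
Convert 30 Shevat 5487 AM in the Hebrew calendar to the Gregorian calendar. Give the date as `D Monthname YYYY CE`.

21 February 1727 CE

Julian Day Number of the source date = 2351885.
Converting JDN 2351885 to the Gregorian calendar gives 21 February 1727 CE.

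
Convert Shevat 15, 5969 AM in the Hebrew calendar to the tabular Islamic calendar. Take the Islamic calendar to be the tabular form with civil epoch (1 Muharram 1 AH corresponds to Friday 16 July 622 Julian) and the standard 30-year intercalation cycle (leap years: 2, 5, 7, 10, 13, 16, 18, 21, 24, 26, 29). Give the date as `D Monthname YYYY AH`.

14 Rabi' al-Awwal 1636 AH

The source date corresponds to 21 January 2209 in the Gregorian calendar (JDN 2527901).
That day falls on 14 Rabi' al-Awwal 1636 AH in the tabular Islamic calendar.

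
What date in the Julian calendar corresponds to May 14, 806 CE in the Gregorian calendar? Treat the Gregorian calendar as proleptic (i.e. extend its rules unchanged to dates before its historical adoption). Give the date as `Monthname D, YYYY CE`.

May 10, 806 CE

At this point the Julian calendar is 4 days behind the Gregorian.
14 May 806 Gregorian − 4 days → 10 May 806 Julian.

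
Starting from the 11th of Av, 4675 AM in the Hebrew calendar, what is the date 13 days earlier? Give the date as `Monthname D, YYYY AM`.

Tammuz 27, 4675 AM

JDN of the 11th of Av, 4675 AM = 2055467.
2055467 − 13 = 2055454.
JDN 2055454 in the Hebrew calendar is Tammuz 27, 4675 AM.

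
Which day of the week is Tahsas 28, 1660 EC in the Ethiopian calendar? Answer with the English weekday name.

This is JDN 2330288 (4 January 1668 Gregorian).
JDN 2330288 mod 7 = 2, and JDN 0 was a Monday, so this is a Wednesday.

Wednesday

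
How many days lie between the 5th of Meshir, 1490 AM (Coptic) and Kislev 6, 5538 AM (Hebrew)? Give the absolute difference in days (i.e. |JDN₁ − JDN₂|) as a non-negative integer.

1395

JDN of the first date = 2369041.
JDN of the second date = 2370436.
|2370436 − 2369041| = 1395.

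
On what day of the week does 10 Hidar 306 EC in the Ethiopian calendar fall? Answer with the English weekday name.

Friday

In the proleptic Gregorian calendar this is 7 November 313 (JDN 1835691).
JDN 1835691 mod 7 = 4, and JDN 0 was a Monday, so this is a Friday.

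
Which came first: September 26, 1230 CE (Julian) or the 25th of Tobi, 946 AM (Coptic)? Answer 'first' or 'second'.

Converting both to JDN: 2170584 vs 2170335; the smaller is the second.

second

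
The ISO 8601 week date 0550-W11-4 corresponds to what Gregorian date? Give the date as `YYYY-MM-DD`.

ISO week 1 of 550 is the week containing the first Thursday of 550.
Week 11, day 4 (Thursday) lands on 0550-03-12.

0550-03-12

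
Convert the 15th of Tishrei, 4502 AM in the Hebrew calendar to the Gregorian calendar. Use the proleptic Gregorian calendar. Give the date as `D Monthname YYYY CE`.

Julian Day Number of the source date = 1991981.
Converting JDN 1991981 to the Gregorian calendar gives 4 October 741 CE.

4 October 741 CE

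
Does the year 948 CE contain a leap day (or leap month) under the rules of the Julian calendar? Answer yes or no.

948 mod 4 = 0, so it is a leap year in the Julian calendar.

yes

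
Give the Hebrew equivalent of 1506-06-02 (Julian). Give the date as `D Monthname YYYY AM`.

10 Sivan 5266 AM

Julian Day Number of the source date = 2271277.
Converting JDN 2271277 to the Hebrew calendar gives 10 Sivan 5266 AM.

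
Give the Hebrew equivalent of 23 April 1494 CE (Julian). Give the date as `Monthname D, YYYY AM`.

Iyar 17, 5254 AM

Julian Day Number of the source date = 2266854.
Converting JDN 2266854 to the Hebrew calendar gives 17 Iyar 5254 AM.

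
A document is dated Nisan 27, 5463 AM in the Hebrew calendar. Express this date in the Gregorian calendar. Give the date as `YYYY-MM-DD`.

1703-04-13

Julian Day Number of the source date = 2343170.
Converting JDN 2343170 to the Gregorian calendar gives 13 April 1703 CE.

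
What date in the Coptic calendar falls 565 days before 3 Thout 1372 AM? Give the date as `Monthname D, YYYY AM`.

The starting date is JDN 2325790; 2325790 − 565 = 2325225.
JDN 2325225 corresponds to Meshir 19, 1370 AM.

Meshir 19, 1370 AM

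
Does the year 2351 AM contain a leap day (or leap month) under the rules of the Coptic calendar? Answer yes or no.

yes

2351 mod 4 = 3; in the Coptic calendar a year is leap when year mod 4 = 3, so it is a leap year.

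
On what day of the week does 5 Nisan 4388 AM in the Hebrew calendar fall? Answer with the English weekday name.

Wednesday

In the proleptic Gregorian calendar this is 19 March 628 (JDN 1950510).
1950510 ≡ 2 (mod 7); counting from Monday = 0 gives Wednesday.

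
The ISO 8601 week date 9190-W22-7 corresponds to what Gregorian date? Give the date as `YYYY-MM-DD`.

ISO week 1 of 9190 is the week containing the first Thursday of 9190.
Week 22, day 7 (Sunday) lands on 9190-06-03.

9190-06-03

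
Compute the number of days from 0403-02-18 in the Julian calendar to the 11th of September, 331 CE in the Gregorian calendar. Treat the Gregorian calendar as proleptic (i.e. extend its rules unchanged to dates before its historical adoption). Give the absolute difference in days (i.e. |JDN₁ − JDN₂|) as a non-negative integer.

First date → JDN 1868302; second date → JDN 1842208.
The interval is |1868302 − 1842208| = 26094 days.

26094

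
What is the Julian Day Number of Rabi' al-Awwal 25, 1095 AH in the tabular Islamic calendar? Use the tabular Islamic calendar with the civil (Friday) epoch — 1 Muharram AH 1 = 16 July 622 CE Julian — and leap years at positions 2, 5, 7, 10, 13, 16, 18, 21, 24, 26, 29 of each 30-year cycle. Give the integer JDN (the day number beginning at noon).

In the Gregorian calendar the same day is 12 March 1684.
JDN 2299161 is 15 October 1582 CE (Gregorian); the target day is +37039 days from there, so JDN = 2336200.

2336200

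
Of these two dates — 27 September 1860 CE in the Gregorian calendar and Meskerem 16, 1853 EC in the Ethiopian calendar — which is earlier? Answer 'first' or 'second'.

second

Converting both to JDN: 2400681 vs 2400679; the smaller is the second.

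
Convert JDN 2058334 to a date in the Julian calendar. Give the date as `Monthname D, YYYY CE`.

May 31, 923 CE

JDN 2058334 is 5 June 923 in the proleptic Gregorian calendar.
In the Julian calendar that day is May 31, 923 CE.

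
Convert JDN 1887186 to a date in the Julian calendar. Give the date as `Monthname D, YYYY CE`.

The proleptic Gregorian equivalent of JDN 1887186 is 2 November 454.
In the Julian calendar that day is November 1, 454 CE.

November 1, 454 CE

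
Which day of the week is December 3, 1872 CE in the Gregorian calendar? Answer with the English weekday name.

Tuesday

JDN 2405131 mod 7 = 1, and JDN 0 was a Monday, so this is a Tuesday.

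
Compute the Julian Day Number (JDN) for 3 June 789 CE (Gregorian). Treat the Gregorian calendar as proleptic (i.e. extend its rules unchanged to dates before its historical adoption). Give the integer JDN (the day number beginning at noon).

2009390

JDN 2400001 is 17 November 1858 CE (Gregorian), MJD 0; the target day is −390611 days from there, so JDN = 2009390.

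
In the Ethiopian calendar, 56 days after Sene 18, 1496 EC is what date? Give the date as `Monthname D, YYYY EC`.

Counting 56 days forward from JDN 2270557 reaches JDN 2270613, which is Nehase 14, 1496 EC.

Nehase 14, 1496 EC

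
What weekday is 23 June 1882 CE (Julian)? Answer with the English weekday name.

This is JDN 2408632 (5 July 1882 Gregorian).
2408632 ≡ 2 (mod 7); counting from Monday = 0 gives Wednesday.

Wednesday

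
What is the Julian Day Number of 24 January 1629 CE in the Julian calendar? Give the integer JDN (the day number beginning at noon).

2316074

Equivalently 3 February 1629 (Gregorian).
JDN 2299161 is 15 October 1582 CE (Gregorian); the target day is +16913 days from there, so JDN = 2316074.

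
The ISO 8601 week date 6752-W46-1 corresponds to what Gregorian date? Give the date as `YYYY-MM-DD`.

6752-11-10

ISO week 1 of 6752 is the week containing the first Thursday of 6752.
Week 46, day 1 (Monday) lands on 6752-11-10.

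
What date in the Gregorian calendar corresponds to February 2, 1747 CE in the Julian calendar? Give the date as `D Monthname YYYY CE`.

At this point the Julian calendar is 11 days behind the Gregorian.
2 February 1747 Julian + 11 days → 13 February 1747 Gregorian.

13 February 1747 CE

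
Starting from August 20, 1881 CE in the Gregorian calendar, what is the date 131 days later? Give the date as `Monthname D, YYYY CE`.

Counting 131 days forward from JDN 2408313 reaches JDN 2408444, which is December 29, 1881 CE.

December 29, 1881 CE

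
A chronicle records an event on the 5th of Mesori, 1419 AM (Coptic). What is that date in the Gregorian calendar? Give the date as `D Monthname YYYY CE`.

9 August 1703 CE

Both dates share Julian Day Number 2343288; in the Gregorian calendar that is 9 August 1703 CE.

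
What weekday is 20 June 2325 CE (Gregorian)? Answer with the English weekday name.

JDN 2570419 mod 7 = 5, and JDN 0 was a Monday, so this is a Saturday.

Saturday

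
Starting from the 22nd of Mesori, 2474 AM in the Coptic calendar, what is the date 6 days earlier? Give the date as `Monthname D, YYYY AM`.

Mesori 16, 2474 AM

Counting 6 days back from JDN 2728644 reaches JDN 2728638, which is Mesori 16, 2474 AM.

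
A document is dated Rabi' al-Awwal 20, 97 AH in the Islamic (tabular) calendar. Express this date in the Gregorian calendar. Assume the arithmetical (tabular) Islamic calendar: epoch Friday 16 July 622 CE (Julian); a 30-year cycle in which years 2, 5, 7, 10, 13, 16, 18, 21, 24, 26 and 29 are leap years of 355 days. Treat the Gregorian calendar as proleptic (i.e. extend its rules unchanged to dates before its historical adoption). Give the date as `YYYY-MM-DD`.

0715-11-26

Julian Day Number of the source date = 1982537.
Converting JDN 1982537 to the Gregorian calendar gives 26 November 715 CE.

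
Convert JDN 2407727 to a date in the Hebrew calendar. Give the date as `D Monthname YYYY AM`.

28 Tevet 5640 AM

JDN 2407727 is 12 January 1880 in the Gregorian calendar.
In the Hebrew calendar that day is 28 Tevet 5640 AM.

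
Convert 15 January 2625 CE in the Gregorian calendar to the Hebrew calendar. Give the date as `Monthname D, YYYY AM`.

Julian Day Number of the source date = 2679836.
Converting JDN 2679836 to the Hebrew calendar gives 14 Tevet 6385 AM.

Tevet 14, 6385 AM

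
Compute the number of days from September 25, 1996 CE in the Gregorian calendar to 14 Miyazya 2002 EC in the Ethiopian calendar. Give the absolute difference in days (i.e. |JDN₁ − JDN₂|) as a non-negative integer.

JDN of the first date = 2450352.
JDN of the second date = 2455309.
|2455309 − 2450352| = 4957.

4957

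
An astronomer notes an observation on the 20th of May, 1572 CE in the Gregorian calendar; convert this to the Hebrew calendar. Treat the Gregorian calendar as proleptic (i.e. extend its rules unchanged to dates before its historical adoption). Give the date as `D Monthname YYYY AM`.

Julian Day Number of the source date = 2295361.
Converting JDN 2295361 to the Hebrew calendar gives 27 Iyar 5332 AM.

27 Iyar 5332 AM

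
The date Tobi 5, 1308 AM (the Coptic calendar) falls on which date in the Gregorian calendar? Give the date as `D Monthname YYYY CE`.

Both dates share Julian Day Number 2302536; in the Gregorian calendar that is 11 January 1592 CE.

11 January 1592 CE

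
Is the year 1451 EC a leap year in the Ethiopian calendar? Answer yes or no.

1451 mod 4 = 3; in the Ethiopian calendar a year is leap when year mod 4 = 3, so it is a leap year.

yes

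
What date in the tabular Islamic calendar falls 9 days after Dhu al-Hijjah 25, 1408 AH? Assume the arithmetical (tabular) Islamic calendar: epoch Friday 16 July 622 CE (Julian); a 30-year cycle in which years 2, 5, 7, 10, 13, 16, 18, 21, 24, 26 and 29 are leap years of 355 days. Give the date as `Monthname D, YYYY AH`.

JDN of Dhu al-Hijjah 25, 1408 AH = 2447383.
2447383 + 9 = 2447392.
JDN 2447392 in the tabular Islamic calendar is Muharram 5, 1409 AH.

Muharram 5, 1409 AH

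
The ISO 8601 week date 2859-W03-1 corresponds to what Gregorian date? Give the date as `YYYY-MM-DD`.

ISO week 1 of 2859 is the week containing the first Thursday of 2859.
Week 3, day 1 (Monday) lands on 2859-01-13.

2859-01-13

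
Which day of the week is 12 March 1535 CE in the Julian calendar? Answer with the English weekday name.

Friday

In the proleptic Gregorian calendar this is 22 March 1535 (JDN 2281787).
Since JDN mod 7 = 4 (0 = Monday), the day is Friday.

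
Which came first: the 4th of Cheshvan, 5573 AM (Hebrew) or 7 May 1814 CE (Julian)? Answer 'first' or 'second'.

first

Converting both to JDN: 2383162 vs 2383748; the smaller is the first.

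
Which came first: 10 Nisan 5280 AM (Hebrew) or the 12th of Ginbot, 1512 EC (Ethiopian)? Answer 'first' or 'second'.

First date → JDN 2276326; second date → JDN 2276365.
JDN 2276326 < JDN 2276365, so the first date is earlier.

first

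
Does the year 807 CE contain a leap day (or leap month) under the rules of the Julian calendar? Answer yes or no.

807 mod 4 = 3, so it is a common year in the Julian calendar.

no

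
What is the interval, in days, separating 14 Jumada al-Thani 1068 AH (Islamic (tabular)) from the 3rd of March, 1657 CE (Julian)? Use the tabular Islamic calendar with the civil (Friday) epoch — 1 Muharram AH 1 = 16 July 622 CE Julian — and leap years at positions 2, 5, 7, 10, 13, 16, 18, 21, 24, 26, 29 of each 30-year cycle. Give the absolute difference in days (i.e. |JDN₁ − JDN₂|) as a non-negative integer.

371

JDN of the first date = 2326710.
JDN of the second date = 2326339.
|2326339 − 2326710| = 371.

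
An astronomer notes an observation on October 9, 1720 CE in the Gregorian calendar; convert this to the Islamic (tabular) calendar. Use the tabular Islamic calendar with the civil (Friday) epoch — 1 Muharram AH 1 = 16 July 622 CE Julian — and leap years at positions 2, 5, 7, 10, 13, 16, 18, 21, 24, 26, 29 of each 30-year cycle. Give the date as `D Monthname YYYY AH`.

6 Dhu al-Hijjah 1132 AH

Both dates share Julian Day Number 2349559; in the tabular Islamic calendar that is 6 Dhu al-Hijjah 1132 AH.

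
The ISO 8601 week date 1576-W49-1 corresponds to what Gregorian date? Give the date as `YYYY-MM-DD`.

1576-11-29

ISO week 1 of 1576 is the week containing the first Thursday of 1576.
Week 49, day 1 (Monday) lands on 1576-11-29.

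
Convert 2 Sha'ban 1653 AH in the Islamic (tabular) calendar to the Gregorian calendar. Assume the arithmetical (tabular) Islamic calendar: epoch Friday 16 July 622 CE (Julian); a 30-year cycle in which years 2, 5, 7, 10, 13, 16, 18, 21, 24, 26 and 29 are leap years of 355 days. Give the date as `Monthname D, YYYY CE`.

December 4, 2225 CE

Both dates share Julian Day Number 2534062; in the Gregorian calendar that is 4 December 2225 CE.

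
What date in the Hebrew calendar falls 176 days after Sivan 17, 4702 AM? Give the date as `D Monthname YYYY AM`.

JDN of Sivan 17, 4702 AM = 2065279.
2065279 + 176 = 2065455.
JDN 2065455 in the Hebrew calendar is 16 Kislev 4703 AM.

16 Kislev 4703 AM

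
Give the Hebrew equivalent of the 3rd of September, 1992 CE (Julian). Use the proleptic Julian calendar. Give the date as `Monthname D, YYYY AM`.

Julian Day Number of the source date = 2448882.
Converting JDN 2448882 to the Hebrew calendar gives 18 Elul 5752 AM.

Elul 18, 5752 AM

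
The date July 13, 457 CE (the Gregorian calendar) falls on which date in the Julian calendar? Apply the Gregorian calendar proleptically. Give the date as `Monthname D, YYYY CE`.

The Julian–Gregorian offset here is 1 day (Julian trailing).
13 July 457 Gregorian − 1 day → 12 July 457 Julian.

July 12, 457 CE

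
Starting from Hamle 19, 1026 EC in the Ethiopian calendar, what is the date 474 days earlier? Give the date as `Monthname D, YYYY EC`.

Counting 474 days back from JDN 2098920 reaches JDN 2098446, which is Megabit 30, 1025 EC.

Megabit 30, 1025 EC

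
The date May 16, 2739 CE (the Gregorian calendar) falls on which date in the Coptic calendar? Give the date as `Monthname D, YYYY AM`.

Both dates share Julian Day Number 2721594; in the Coptic calendar that is 2 Pashons 2455 AM.

Pashons 2, 2455 AM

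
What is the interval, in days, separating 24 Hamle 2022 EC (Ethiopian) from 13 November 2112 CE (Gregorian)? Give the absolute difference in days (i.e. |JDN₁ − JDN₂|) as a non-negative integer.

JDN of the first date = 2462714.
JDN of the second date = 2492769.
|2492769 − 2462714| = 30055.

30055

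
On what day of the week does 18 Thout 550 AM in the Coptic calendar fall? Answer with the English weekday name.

This is JDN 2025569 (19 September 833 Gregorian).
Since JDN mod 7 = 0 (0 = Monday), the day is Monday.

Monday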